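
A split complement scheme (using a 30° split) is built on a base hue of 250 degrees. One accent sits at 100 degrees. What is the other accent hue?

Split-complementary hues sit 30° either side of the complement.
Complement of the base 250°: 250 + 180 = 430 → 430 − 360 = 70°
The given accent 100° is 30° one side of 70°; the other accent sits 30° the other side: 70 − 30 = 40°

40°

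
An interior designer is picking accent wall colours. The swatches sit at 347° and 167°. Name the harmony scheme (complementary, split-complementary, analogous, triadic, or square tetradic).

Sort the hues: 167°, 347°.
Successive gaps around the wheel: 180°, 180°.
Two hues 180° apart are complementary.

complementary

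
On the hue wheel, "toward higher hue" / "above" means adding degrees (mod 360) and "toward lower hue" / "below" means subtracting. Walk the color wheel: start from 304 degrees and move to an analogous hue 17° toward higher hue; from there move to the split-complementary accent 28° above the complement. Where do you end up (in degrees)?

+17° (analog 17° ↑): 304 + 17 = 321°
+208° (split-comp 28° ↑): 321 + 208 = 529 → 529 − 360 = 169°

169°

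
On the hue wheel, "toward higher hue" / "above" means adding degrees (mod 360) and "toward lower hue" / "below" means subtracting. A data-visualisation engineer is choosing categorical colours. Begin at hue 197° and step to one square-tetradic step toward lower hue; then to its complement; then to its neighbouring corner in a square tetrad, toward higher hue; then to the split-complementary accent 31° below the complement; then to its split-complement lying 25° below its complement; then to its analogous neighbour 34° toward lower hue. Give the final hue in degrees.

square ↓ −90°: 197 − 90 = 107°
complement +180°: 107 + 180 = 287°
square ↑ +90°: 287 + 90 = 377 → 377 − 360 = 17°
split-comp 31° ↓ +149°: 17 + 149 = 166°
split-comp 25° ↓ +155°: 166 + 155 = 321°
analog 34° ↓ −34°: 321 − 34 = 287°

287°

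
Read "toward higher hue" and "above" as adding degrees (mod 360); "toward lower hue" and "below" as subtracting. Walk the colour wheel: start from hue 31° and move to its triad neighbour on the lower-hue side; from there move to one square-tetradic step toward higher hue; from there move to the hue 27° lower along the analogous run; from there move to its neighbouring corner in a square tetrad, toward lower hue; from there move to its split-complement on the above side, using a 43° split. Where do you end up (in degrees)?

−120° (triadic ↓): 31 − 120 = -89 → -89 + 360 = 271°
+90° (square ↑): 271 + 90 = 361 → 361 − 360 = 1°
−27° (analog 27° ↓): 1 − 27 = -26 → -26 + 360 = 334°
−90° (square ↓): 334 − 90 = 244°
+223° (split-comp 43° ↑): 244 + 223 = 467 → 467 − 360 = 107°

107°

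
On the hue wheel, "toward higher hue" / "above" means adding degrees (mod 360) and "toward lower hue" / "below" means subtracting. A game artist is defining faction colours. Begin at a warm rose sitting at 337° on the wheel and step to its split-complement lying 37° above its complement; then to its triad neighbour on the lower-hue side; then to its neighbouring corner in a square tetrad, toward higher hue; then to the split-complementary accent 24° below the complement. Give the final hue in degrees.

337 + 217 = 554 → 554 − 360 = 194°   (split-comp 37° ↑)
194 − 120 = 74°   (triadic ↓)
74 + 90 = 164°   (square ↑)
164 + 156 = 320°   (split-comp 24° ↓)

320°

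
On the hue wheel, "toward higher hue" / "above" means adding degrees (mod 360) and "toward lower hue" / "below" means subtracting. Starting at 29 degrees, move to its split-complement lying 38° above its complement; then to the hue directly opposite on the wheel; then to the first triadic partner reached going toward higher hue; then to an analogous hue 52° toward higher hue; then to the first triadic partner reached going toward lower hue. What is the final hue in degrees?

29 + 218 = 247°   (split-comp 38° ↑)
247 + 180 = 427 → 427 − 360 = 67°   (complement)
67 + 120 = 187°   (triadic ↑)
187 + 52 = 239°   (analog 52° ↑)
239 − 120 = 119°   (triadic ↓)

119°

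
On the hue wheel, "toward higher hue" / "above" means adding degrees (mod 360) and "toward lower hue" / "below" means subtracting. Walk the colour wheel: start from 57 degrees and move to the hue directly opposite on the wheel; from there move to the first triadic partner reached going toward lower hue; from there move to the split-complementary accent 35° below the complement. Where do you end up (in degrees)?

262°

complement +180°: 57 + 180 = 237°
triadic ↓ −120°: 237 − 120 = 117°
split-comp 35° ↓ +145°: 117 + 145 = 262°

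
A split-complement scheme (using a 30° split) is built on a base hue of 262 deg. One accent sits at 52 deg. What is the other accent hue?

112°

Split-complementary hues sit 30° either side of the complement.
Complement of the base 262°: 262 + 180 = 442 → 442 − 360 = 82°
The given accent 52° is 30° one side of 82°; the other accent sits 30° the other side: 82 + 30 = 112°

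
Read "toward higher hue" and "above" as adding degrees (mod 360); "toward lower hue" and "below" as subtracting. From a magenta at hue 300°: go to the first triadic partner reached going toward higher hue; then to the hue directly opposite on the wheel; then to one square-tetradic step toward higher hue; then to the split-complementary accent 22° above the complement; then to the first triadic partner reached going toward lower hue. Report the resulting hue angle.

52°

triadic ↑ +120°: 300 + 120 = 420 → 420 − 360 = 60°
complement +180°: 60 + 180 = 240°
square ↑ +90°: 240 + 90 = 330°
split-comp 22° ↑ +202°: 330 + 202 = 532 → 532 − 360 = 172°
triadic ↓ −120°: 172 − 120 = 52°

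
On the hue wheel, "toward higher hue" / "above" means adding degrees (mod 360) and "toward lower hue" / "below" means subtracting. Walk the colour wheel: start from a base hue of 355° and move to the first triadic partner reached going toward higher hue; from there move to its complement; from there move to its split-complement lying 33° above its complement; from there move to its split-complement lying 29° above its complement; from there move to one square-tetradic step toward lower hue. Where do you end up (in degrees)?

+120° (triadic ↑): 355 + 120 = 475 → 475 − 360 = 115°
+180° (complement): 115 + 180 = 295°
+213° (split-comp 33° ↑): 295 + 213 = 508 → 508 − 360 = 148°
+209° (split-comp 29° ↑): 148 + 209 = 357°
−90° (square ↓): 357 − 90 = 267°

267°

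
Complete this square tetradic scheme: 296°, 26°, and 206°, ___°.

116°

A square tetradic scheme places four hues every 90°.
The full set through 26° is {26°, 116°, 206°, 296°}.
Given {26°, 206°, 296°}, the missing hue is 116°.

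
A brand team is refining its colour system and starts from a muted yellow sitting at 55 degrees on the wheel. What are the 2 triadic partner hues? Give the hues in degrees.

55 + 120 = 175°
55 + 240 = 295°

175° and 295°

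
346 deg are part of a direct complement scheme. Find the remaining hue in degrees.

The complement sits 180° across the wheel.
The full set through 346° is {166°, 346°}.
Given {346°}, the missing hue is 166°.

166°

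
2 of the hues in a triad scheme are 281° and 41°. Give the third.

A triad places three hues 120° apart.
The full set through 41° is {41°, 161°, 281°}.
Given {41°, 281°}, the missing hue is 161°.

161°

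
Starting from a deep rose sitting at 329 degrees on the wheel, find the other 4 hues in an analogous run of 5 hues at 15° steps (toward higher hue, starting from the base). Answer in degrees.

Analogous hues sit every 15° along the wheel.
329 + 15 = 344°
329 + 30 = 359°
329 + 45 = 374 → 374 − 360 = 14°
329 + 60 = 389 → 389 − 360 = 29°

344°, 359°, 14° and 29°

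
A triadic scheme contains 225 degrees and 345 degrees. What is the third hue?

A triad spaces three hues 120° apart.
The full set is {105°, 225°, 345°}.

105°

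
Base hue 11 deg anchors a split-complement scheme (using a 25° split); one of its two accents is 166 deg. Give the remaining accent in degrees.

Split-complementary hues sit 25° either side of the complement.
Complement of the base 11°: 11 + 180 = 191°
The given accent 166° is 25° one side of 191°; the other accent sits 25° the other side: 191 + 25 = 216°

216°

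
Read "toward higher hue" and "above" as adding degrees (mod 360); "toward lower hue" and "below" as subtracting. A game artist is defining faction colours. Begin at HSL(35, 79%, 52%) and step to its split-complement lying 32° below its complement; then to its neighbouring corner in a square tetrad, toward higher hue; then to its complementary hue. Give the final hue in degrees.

93°

+148° (split-comp 32° ↓): 35 + 148 = 183°
+90° (square ↑): 183 + 90 = 273°
+180° (complement): 273 + 180 = 453 → 453 − 360 = 93°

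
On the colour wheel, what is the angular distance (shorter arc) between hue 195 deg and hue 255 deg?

60°

|195 − 255| = 60.
60 ≤ 180, so the shorter arc is 60°.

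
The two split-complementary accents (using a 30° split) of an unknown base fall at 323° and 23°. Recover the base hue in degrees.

173°

The accents sit 30° either side of the complement, so the complement is their short-arc midpoint on the wheel.
Short-arc midpoint of 323° and 23°: 353°.
Base is 180° from the complement: 353 − 180 = 173°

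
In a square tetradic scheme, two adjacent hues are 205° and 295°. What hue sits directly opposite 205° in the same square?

A square tetradic scheme places four hues 90° apart; opposite corners are 180° apart.
205 + 180 = 385 → 385 − 360 = 25°

25°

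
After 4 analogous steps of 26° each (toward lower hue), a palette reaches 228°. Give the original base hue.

4 steps of 26° (toward lower hue) give a net shift of −104°.
Start = end − shift: 228 + 104 = 332°

332°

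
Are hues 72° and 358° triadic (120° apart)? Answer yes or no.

Angular distance: |72 − 358| = 286; shorter arc = 360 − 286 = 74°.
Triadic (120° apart) requires 120°.

no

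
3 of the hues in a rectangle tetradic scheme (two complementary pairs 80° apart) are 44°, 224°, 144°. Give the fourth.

324°

A rectangular tetradic uses two complementary pairs 80° apart: offsets 0°, 80°, 180°, 260°.
Among {44°, 144°, 224°}, 224° and 44° are a 180° pair.
The remaining hue 144° needs its own complement: 144 + 180 = 324°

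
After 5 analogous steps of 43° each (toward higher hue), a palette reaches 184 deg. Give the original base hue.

329°

5 steps of 43° (toward higher hue) give a net shift of +215°.
Start = end − shift: 184 − 215 = -31 → -31 + 360 = 329°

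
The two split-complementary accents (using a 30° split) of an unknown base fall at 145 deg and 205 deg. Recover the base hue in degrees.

355°

The accents sit 30° either side of the complement, so the complement is their short-arc midpoint on the wheel.
Short-arc midpoint of 145° and 205°: 175°.
Base is 180° from the complement: 175 − 180 = -5 → -5 + 360 = 355°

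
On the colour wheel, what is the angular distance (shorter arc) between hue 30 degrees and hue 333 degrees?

|30 − 333| = 303.
The shorter arc is 360 − 303 = 57°.

57°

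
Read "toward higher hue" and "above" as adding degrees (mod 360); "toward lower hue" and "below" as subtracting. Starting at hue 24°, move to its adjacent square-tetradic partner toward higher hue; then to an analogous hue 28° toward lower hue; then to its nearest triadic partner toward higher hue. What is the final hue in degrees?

+90° (square ↑): 24 + 90 = 114°
−28° (analog 28° ↓): 114 − 28 = 86°
+120° (triadic ↑): 86 + 120 = 206°

206°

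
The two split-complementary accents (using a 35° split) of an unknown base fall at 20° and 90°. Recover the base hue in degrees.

235°

The accents sit 35° either side of the complement, so the complement is their short-arc midpoint on the wheel.
Short-arc midpoint of 20° and 90°: 55°.
Base is 180° from the complement: 55 − 180 = -125 → -125 + 360 = 235°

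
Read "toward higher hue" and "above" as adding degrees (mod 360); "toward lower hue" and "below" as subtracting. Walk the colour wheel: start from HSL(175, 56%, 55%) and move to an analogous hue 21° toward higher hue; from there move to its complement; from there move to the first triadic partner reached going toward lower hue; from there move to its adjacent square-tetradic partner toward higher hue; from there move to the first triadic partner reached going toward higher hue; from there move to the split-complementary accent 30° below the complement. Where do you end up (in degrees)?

256°

175 + 21 = 196°   (analog 21° ↑)
196 + 180 = 376 → 376 − 360 = 16°   (complement)
16 − 120 = -104 → -104 + 360 = 256°   (triadic ↓)
256 + 90 = 346°   (square ↑)
346 + 120 = 466 → 466 − 360 = 106°   (triadic ↑)
106 + 150 = 256°   (split-comp 30° ↓)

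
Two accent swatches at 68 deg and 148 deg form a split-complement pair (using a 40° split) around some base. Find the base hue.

The accents sit 40° either side of the complement, so the complement is their short-arc midpoint on the wheel.
Short-arc midpoint of 68° and 148°: 108°.
Base is 180° from the complement: 108 − 180 = -72 → -72 + 360 = 288°

288°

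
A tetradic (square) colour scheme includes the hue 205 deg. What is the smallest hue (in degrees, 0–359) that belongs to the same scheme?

25°

A square tetradic scheme places four hues every 90°.
The full set through 205° is {25°, 115°, 205°, 295°}.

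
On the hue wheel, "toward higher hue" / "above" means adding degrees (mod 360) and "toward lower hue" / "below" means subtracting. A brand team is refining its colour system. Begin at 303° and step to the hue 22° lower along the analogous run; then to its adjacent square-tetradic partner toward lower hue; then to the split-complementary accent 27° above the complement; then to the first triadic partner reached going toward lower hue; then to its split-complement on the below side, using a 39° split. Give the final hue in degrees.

303 − 22 = 281°   (analog 22° ↓)
281 − 90 = 191°   (square ↓)
191 + 207 = 398 → 398 − 360 = 38°   (split-comp 27° ↑)
38 − 120 = -82 → -82 + 360 = 278°   (triadic ↓)
278 + 141 = 419 → 419 − 360 = 59°   (split-comp 39° ↓)

59°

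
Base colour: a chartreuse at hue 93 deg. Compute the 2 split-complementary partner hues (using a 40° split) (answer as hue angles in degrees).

Split-complementary hues sit 40° either side of the complement.
Complement of 93 deg: 93 + 180 = 273°
273 − 40 = 233°
273 + 40 = 313°

233° and 313°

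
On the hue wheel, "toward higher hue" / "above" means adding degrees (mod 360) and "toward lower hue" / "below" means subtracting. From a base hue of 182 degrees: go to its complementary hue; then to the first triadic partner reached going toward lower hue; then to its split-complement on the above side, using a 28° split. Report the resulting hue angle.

90°

182 + 180 = 362 → 362 − 360 = 2°   (complement)
2 − 120 = -118 → -118 + 360 = 242°   (triadic ↓)
242 + 208 = 450 → 450 − 360 = 90°   (split-comp 28° ↑)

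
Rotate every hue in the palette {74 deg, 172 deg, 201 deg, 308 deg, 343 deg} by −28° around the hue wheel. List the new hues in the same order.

74 − 28 = 46°
172 − 28 = 144°
201 − 28 = 173°
308 − 28 = 280°
343 − 28 = 315°

46°, 144°, 173°, 280°, 315°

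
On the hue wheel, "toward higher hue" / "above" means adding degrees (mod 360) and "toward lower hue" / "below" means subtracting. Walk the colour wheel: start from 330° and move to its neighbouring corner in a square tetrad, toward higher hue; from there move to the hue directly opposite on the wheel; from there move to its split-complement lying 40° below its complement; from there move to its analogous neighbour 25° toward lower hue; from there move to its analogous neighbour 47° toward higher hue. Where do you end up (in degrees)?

square ↑ +90°: 330 + 90 = 420 → 420 − 360 = 60°
complement +180°: 60 + 180 = 240°
split-comp 40° ↓ +140°: 240 + 140 = 380 → 380 − 360 = 20°
analog 25° ↓ −25°: 20 − 25 = -5 → -5 + 360 = 355°
analog 47° ↑ +47°: 355 + 47 = 402 → 402 − 360 = 42°

42°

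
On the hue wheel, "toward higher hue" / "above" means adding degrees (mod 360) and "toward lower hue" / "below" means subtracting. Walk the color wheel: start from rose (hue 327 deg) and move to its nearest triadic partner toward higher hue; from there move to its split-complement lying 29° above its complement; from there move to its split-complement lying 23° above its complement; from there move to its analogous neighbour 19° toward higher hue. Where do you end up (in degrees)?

triadic ↑ +120°: 327 + 120 = 447 → 447 − 360 = 87°
split-comp 29° ↑ +209°: 87 + 209 = 296°
split-comp 23° ↑ +203°: 296 + 203 = 499 → 499 − 360 = 139°
analog 19° ↑ +19°: 139 + 19 = 158°

158°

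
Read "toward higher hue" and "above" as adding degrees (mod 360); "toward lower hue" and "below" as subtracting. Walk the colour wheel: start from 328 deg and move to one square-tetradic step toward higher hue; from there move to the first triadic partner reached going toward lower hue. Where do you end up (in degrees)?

328 + 90 = 418 → 418 − 360 = 58°   (square ↑)
58 − 120 = -62 → -62 + 360 = 298°   (triadic ↓)

298°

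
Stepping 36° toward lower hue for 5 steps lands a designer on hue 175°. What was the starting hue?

5 steps of 36° (toward lower hue) give a net shift of −180°.
Start = end − shift: 175 + 180 = 355°

355°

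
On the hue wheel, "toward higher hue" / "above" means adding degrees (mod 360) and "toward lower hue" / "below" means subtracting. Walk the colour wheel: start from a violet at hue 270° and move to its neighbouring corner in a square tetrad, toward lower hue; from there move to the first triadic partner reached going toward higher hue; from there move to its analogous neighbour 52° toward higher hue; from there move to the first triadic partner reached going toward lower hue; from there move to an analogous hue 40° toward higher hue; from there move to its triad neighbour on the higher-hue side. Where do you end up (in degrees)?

270 − 90 = 180°   (square ↓)
180 + 120 = 300°   (triadic ↑)
300 + 52 = 352°   (analog 52° ↑)
352 − 120 = 232°   (triadic ↓)
232 + 40 = 272°   (analog 40° ↑)
272 + 120 = 392 → 392 − 360 = 32°   (triadic ↑)

32°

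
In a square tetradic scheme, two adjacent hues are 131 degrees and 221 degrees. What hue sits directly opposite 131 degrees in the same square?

311°

A square tetradic scheme places four hues 90° apart; opposite corners are 180° apart.
131 + 180 = 311°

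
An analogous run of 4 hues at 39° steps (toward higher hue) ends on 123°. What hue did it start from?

6°

3 steps of 39° (toward higher hue) give a net shift of +117°.
Start = end − shift: 123 − 117 = 6°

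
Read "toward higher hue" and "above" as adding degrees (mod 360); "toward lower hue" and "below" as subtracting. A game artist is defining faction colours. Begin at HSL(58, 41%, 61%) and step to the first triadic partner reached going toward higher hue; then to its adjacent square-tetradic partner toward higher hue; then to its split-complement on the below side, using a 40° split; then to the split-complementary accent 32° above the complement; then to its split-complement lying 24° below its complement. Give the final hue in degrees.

+120° (triadic ↑): 58 + 120 = 178°
+90° (square ↑): 178 + 90 = 268°
+140° (split-comp 40° ↓): 268 + 140 = 408 → 408 − 360 = 48°
+212° (split-comp 32° ↑): 48 + 212 = 260°
+156° (split-comp 24° ↓): 260 + 156 = 416 → 416 − 360 = 56°

56°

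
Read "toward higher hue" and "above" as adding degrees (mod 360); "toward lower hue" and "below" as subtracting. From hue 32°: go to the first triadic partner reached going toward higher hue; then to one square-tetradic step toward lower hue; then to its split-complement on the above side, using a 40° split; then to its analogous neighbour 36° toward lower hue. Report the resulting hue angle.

32 + 120 = 152°   (triadic ↑)
152 − 90 = 62°   (square ↓)
62 + 220 = 282°   (split-comp 40° ↑)
282 − 36 = 246°   (analog 36° ↓)

246°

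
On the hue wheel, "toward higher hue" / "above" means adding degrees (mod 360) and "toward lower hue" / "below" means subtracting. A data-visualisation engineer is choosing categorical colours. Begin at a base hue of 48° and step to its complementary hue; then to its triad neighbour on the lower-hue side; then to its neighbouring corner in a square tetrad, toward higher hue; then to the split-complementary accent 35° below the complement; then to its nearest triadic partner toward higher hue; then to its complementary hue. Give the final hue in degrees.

283°

complement +180°: 48 + 180 = 228°
triadic ↓ −120°: 228 − 120 = 108°
square ↑ +90°: 108 + 90 = 198°
split-comp 35° ↓ +145°: 198 + 145 = 343°
triadic ↑ +120°: 343 + 120 = 463 → 463 − 360 = 103°
complement +180°: 103 + 180 = 283°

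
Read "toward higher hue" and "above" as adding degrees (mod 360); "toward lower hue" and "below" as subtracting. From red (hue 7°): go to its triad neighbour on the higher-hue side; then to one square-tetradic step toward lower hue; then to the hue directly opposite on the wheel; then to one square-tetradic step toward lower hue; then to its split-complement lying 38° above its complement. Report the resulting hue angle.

345°

+120° (triadic ↑): 7 + 120 = 127°
−90° (square ↓): 127 − 90 = 37°
+180° (complement): 37 + 180 = 217°
−90° (square ↓): 217 − 90 = 127°
+218° (split-comp 38° ↑): 127 + 218 = 345°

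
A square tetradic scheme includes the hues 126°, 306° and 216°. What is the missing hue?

A square tetradic scheme places four hues every 90°.
The full set through 126° is {36°, 126°, 216°, 306°}.
Given {126°, 216°, 306°}, the missing hue is 36°.

36°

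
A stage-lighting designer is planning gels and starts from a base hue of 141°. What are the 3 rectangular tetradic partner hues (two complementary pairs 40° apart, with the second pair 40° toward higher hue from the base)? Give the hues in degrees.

181°, 321° and 1°

A rectangular tetradic uses two complementary pairs 40° apart: offsets 0°, 40°, 180°, 220°.
141 + 40 = 181°
141 + 180 = 321°
141 + 220 = 361 → 361 − 360 = 1°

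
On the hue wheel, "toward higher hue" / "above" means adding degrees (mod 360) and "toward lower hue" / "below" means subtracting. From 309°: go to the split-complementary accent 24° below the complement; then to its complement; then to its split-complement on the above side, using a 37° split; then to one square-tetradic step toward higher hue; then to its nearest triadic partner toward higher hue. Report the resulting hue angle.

309 + 156 = 465 → 465 − 360 = 105°   (split-comp 24° ↓)
105 + 180 = 285°   (complement)
285 + 217 = 502 → 502 − 360 = 142°   (split-comp 37° ↑)
142 + 90 = 232°   (square ↑)
232 + 120 = 352°   (triadic ↑)

352°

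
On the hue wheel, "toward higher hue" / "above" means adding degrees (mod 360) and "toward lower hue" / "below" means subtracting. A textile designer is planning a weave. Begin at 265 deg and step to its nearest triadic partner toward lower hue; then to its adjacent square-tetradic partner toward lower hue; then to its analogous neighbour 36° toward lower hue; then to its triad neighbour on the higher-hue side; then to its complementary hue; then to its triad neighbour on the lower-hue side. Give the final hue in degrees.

triadic ↓ −120°: 265 − 120 = 145°
square ↓ −90°: 145 − 90 = 55°
analog 36° ↓ −36°: 55 − 36 = 19°
triadic ↑ +120°: 19 + 120 = 139°
complement +180°: 139 + 180 = 319°
triadic ↓ −120°: 319 − 120 = 199°

199°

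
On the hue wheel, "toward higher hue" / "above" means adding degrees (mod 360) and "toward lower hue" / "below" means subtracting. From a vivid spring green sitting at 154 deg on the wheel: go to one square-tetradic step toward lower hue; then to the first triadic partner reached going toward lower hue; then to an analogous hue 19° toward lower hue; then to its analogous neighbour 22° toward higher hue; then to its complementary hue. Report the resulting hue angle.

154 − 90 = 64°   (square ↓)
64 − 120 = -56 → -56 + 360 = 304°   (triadic ↓)
304 − 19 = 285°   (analog 19° ↓)
285 + 22 = 307°   (analog 22° ↑)
307 + 180 = 487 → 487 − 360 = 127°   (complement)

127°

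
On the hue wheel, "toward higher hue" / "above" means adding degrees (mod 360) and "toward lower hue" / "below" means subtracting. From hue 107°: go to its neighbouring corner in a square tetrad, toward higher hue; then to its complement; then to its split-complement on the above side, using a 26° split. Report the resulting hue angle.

107 + 90 = 197°   (square ↑)
197 + 180 = 377 → 377 − 360 = 17°   (complement)
17 + 206 = 223°   (split-comp 26° ↑)

223°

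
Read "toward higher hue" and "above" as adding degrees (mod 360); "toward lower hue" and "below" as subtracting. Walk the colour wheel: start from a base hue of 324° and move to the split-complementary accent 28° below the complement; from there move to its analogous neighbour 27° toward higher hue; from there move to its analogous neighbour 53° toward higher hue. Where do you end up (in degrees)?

196°

324 + 152 = 476 → 476 − 360 = 116°   (split-comp 28° ↓)
116 + 27 = 143°   (analog 27° ↑)
143 + 53 = 196°   (analog 53° ↑)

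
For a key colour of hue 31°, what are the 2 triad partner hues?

151° and 271°

31 + 120 = 151°
31 + 240 = 271°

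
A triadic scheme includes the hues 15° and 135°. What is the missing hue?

255°

A triad places three hues 120° apart.
The full set through 15° is {15°, 135°, 255°}.
Given {15°, 135°}, the missing hue is 255°.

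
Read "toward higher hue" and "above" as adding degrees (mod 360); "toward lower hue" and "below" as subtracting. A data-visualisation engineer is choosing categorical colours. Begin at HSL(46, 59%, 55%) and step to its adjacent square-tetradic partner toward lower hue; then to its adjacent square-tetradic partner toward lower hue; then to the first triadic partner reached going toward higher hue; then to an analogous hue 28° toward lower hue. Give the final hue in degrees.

318°

−90° (square ↓): 46 − 90 = -44 → -44 + 360 = 316°
−90° (square ↓): 316 − 90 = 226°
+120° (triadic ↑): 226 + 120 = 346°
−28° (analog 28° ↓): 346 − 28 = 318°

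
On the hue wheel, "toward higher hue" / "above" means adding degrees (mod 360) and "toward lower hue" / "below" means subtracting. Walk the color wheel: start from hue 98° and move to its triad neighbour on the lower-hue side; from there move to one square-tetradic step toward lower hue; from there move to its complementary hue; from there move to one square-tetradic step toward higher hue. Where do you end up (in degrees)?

−120° (triadic ↓): 98 − 120 = -22 → -22 + 360 = 338°
−90° (square ↓): 338 − 90 = 248°
+180° (complement): 248 + 180 = 428 → 428 − 360 = 68°
+90° (square ↑): 68 + 90 = 158°

158°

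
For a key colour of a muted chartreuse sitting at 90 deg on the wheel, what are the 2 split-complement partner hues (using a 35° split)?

Complement of 90 deg: 90 + 180 = 270°
270 − 35 = 235°
270 + 35 = 305°

235° and 305°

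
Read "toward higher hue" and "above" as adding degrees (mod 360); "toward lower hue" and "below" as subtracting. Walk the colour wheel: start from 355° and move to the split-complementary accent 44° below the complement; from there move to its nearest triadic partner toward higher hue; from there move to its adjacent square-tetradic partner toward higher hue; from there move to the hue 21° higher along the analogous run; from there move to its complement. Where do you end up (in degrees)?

182°

355 + 136 = 491 → 491 − 360 = 131°   (split-comp 44° ↓)
131 + 120 = 251°   (triadic ↑)
251 + 90 = 341°   (square ↑)
341 + 21 = 362 → 362 − 360 = 2°   (analog 21° ↑)
2 + 180 = 182°   (complement)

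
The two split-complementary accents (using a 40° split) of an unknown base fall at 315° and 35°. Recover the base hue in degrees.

175°

The accents sit 40° either side of the complement, so the complement is their short-arc midpoint on the wheel.
Short-arc midpoint of 315° and 35°: 355°.
Base is 180° from the complement: 355 − 180 = 175°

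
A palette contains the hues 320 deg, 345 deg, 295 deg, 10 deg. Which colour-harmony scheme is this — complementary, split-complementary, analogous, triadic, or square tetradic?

Sort the hues: 10°, 295°, 320°, 345°.
Successive gaps around the wheel: 285°, 25°, 25°, 25°.
A run of hues at equal small steps (25°) with one large closing gap is an analogous group.

analogous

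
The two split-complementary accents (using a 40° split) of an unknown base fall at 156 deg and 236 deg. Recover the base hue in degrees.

The accents sit 40° either side of the complement, so the complement is their short-arc midpoint on the wheel.
Short-arc midpoint of 156° and 236°: 196°.
Base is 180° from the complement: 196 − 180 = 16°

16°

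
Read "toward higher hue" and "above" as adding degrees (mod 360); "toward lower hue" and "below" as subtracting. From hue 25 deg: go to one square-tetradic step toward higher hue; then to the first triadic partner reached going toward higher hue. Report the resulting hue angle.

+90° (square ↑): 25 + 90 = 115°
+120° (triadic ↑): 115 + 120 = 235°

235°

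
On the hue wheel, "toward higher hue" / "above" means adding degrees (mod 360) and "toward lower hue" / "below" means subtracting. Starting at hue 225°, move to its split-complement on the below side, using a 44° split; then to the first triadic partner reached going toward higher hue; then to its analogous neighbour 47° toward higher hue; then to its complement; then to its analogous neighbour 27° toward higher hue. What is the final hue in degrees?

15°

split-comp 44° ↓ +136°: 225 + 136 = 361 → 361 − 360 = 1°
triadic ↑ +120°: 1 + 120 = 121°
analog 47° ↑ +47°: 121 + 47 = 168°
complement +180°: 168 + 180 = 348°
analog 27° ↑ +27°: 348 + 27 = 375 → 375 − 360 = 15°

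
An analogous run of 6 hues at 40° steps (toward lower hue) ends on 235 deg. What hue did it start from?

75°

5 steps of 40° (toward lower hue) give a net shift of −200°.
Start = end − shift: 235 + 200 = 435 → 435 − 360 = 75°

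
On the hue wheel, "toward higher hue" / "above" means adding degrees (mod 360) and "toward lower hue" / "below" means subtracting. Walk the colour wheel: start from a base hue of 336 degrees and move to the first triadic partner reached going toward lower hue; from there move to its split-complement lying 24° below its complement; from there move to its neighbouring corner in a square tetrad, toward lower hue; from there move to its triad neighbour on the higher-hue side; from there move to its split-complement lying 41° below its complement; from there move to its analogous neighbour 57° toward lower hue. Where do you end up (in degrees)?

124°

−120° (triadic ↓): 336 − 120 = 216°
+156° (split-comp 24° ↓): 216 + 156 = 372 → 372 − 360 = 12°
−90° (square ↓): 12 − 90 = -78 → -78 + 360 = 282°
+120° (triadic ↑): 282 + 120 = 402 → 402 − 360 = 42°
+139° (split-comp 41° ↓): 42 + 139 = 181°
−57° (analog 57° ↓): 181 − 57 = 124°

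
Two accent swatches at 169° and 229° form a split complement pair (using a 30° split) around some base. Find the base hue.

19°

The accents sit 30° either side of the complement, so the complement is their short-arc midpoint on the wheel.
Short-arc midpoint of 169° and 229°: 199°.
Base is 180° from the complement: 199 − 180 = 19°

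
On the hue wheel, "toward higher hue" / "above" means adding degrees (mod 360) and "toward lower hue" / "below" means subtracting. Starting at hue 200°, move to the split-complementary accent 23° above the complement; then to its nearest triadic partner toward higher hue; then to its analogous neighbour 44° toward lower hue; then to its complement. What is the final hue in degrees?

299°

200 + 203 = 403 → 403 − 360 = 43°   (split-comp 23° ↑)
43 + 120 = 163°   (triadic ↑)
163 − 44 = 119°   (analog 44° ↓)
119 + 180 = 299°   (complement)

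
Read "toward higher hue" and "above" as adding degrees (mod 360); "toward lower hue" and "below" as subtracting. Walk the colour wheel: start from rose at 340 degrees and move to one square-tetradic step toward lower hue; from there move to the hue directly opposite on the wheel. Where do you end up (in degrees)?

70°

square ↓ −90°: 340 − 90 = 250°
complement +180°: 250 + 180 = 430 → 430 − 360 = 70°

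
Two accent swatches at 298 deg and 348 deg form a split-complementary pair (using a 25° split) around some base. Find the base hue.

143°

The accents sit 25° either side of the complement, so the complement is their short-arc midpoint on the wheel.
Short-arc midpoint of 298° and 348°: 323°.
Base is 180° from the complement: 323 − 180 = 143°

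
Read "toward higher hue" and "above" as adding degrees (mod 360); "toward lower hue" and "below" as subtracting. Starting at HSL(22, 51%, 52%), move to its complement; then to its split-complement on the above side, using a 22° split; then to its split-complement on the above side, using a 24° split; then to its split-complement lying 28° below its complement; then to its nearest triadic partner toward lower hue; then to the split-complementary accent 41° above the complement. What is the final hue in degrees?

22 + 180 = 202°   (complement)
202 + 202 = 404 → 404 − 360 = 44°   (split-comp 22° ↑)
44 + 204 = 248°   (split-comp 24° ↑)
248 + 152 = 400 → 400 − 360 = 40°   (split-comp 28° ↓)
40 − 120 = -80 → -80 + 360 = 280°   (triadic ↓)
280 + 221 = 501 → 501 − 360 = 141°   (split-comp 41° ↑)

141°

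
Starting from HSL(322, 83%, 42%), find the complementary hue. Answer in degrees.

142°

The complement sits 180° across the wheel.
322 + 180 = 502 → 502 − 360 = 142°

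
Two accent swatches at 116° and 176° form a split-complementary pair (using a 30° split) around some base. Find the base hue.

The accents sit 30° either side of the complement, so the complement is their short-arc midpoint on the wheel.
Short-arc midpoint of 116° and 176°: 146°.
Base is 180° from the complement: 146 − 180 = -34 → -34 + 360 = 326°

326°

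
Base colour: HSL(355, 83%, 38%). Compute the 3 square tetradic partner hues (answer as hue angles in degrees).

A square tetradic scheme places four hues every 90°.
355 + 90 = 445 → 445 − 360 = 85°
355 + 180 = 535 → 535 − 360 = 175°
355 + 270 = 625 → 625 − 360 = 265°

85°, 175°, and 265°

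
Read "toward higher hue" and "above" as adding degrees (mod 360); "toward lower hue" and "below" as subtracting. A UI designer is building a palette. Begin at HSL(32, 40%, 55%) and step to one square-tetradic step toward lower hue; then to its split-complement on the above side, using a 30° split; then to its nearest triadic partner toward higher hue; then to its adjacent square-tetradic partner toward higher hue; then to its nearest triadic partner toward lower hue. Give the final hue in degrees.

242°

square ↓ −90°: 32 − 90 = -58 → -58 + 360 = 302°
split-comp 30° ↑ +210°: 302 + 210 = 512 → 512 − 360 = 152°
triadic ↑ +120°: 152 + 120 = 272°
square ↑ +90°: 272 + 90 = 362 → 362 − 360 = 2°
triadic ↓ −120°: 2 − 120 = -118 → -118 + 360 = 242°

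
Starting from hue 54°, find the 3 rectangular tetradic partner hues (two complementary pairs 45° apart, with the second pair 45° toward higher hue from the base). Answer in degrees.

99°, 234° and 279°

A rectangular tetradic uses two complementary pairs 45° apart: offsets 0°, 45°, 180°, 225°.
54 + 45 = 99°
54 + 180 = 234°
54 + 225 = 279°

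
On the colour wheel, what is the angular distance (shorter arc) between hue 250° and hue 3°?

|250 − 3| = 247.
The shorter arc is 360 − 247 = 113°.

113°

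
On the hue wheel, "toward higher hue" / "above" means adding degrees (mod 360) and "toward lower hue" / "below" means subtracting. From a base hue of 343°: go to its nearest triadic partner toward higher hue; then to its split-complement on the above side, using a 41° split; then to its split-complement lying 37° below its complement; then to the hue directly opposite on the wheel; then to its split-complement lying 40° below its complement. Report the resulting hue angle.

343 + 120 = 463 → 463 − 360 = 103°   (triadic ↑)
103 + 221 = 324°   (split-comp 41° ↑)
324 + 143 = 467 → 467 − 360 = 107°   (split-comp 37° ↓)
107 + 180 = 287°   (complement)
287 + 140 = 427 → 427 − 360 = 67°   (split-comp 40° ↓)

67°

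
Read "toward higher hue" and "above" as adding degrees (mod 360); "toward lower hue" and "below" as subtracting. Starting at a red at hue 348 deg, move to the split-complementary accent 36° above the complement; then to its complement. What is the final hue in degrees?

24°

348 + 216 = 564 → 564 − 360 = 204°   (split-comp 36° ↑)
204 + 180 = 384 → 384 − 360 = 24°   (complement)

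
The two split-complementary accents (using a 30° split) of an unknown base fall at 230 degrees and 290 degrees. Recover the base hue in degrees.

80°

The accents sit 30° either side of the complement, so the complement is their short-arc midpoint on the wheel.
Short-arc midpoint of 230° and 290°: 260°.
Base is 180° from the complement: 260 − 180 = 80°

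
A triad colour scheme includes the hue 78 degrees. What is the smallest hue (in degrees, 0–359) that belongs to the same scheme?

78°

A triad places three hues 120° apart.
The full set through 78° is {78°, 198°, 318°}.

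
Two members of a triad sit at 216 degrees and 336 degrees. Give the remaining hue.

A triad spaces three hues 120° apart.
The full set is {96°, 216°, 336°}.

96°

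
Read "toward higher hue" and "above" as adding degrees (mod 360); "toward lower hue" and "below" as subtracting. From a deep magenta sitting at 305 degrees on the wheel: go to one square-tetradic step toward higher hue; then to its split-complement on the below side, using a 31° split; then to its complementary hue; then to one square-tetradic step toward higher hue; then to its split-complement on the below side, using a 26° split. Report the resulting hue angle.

square ↑ +90°: 305 + 90 = 395 → 395 − 360 = 35°
split-comp 31° ↓ +149°: 35 + 149 = 184°
complement +180°: 184 + 180 = 364 → 364 − 360 = 4°
square ↑ +90°: 4 + 90 = 94°
split-comp 26° ↓ +154°: 94 + 154 = 248°

248°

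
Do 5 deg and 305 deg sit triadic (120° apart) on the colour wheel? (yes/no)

no

Angular distance: |5 − 305| = 300; shorter arc = 360 − 300 = 60°.
Triadic (120° apart) requires 120°.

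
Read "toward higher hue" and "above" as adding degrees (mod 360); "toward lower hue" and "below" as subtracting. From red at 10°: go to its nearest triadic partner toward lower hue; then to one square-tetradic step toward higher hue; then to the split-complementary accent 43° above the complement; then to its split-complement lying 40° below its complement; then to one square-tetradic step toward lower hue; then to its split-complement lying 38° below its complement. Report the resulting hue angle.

−120° (triadic ↓): 10 − 120 = -110 → -110 + 360 = 250°
+90° (square ↑): 250 + 90 = 340°
+223° (split-comp 43° ↑): 340 + 223 = 563 → 563 − 360 = 203°
+140° (split-comp 40° ↓): 203 + 140 = 343°
−90° (square ↓): 343 − 90 = 253°
+142° (split-comp 38° ↓): 253 + 142 = 395 → 395 − 360 = 35°

35°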